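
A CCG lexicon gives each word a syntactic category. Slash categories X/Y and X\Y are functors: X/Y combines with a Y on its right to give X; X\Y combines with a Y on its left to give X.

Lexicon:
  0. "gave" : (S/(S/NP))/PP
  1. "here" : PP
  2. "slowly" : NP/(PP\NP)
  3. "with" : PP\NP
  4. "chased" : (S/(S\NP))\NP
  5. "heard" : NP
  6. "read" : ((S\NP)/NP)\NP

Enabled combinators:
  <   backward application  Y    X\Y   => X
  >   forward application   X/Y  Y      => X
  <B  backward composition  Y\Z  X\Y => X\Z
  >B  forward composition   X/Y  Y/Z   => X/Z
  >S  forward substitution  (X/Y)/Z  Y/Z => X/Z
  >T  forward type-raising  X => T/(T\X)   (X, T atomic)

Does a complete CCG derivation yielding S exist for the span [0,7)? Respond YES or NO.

[0,7] S   >
  [0,2] S/(S/NP)   >
    [0,1] "gave" : (S/(S/NP))/PP
    [1,2] "here" : PP
  [2,7] S/NP   >B
    [2,5] S/(S\NP)   <
      [2,4] NP   >
        [2,3] "slowly" : NP/(PP\NP)
        [3,4] "with" : PP\NP
      [4,5] "chased" : (S/(S\NP))\NP
    [5,7] (S\NP)/NP   <
      [5,6] "heard" : NP
      [6,7] "read" : ((S\NP)/NP)\NP

YES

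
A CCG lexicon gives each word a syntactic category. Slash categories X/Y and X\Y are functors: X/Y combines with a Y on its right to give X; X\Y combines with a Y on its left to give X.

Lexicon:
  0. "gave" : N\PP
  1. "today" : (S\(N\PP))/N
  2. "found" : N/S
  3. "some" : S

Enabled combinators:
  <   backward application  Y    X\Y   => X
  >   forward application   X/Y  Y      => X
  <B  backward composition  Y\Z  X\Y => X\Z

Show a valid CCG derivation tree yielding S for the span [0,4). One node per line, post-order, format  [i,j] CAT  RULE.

[0,4] S   <
  [0,1] "gave" : N\PP
  [1,4] S\(N\PP)   >
    [1,2] "today" : (S\(N\PP))/N
    [2,4] N   >
      [2,3] "found" : N/S
      [3,4] "some" : S

[0,1] N\PP  lex  "gave"
[1,2] (S\(N\PP))/N  lex  "today"
[2,3] N/S  lex  "found"
[3,4] S  lex  "some"
[2,4] N  >  k=3
[1,4] S\(N\PP)  >  k=2
[0,4] S  <  k=1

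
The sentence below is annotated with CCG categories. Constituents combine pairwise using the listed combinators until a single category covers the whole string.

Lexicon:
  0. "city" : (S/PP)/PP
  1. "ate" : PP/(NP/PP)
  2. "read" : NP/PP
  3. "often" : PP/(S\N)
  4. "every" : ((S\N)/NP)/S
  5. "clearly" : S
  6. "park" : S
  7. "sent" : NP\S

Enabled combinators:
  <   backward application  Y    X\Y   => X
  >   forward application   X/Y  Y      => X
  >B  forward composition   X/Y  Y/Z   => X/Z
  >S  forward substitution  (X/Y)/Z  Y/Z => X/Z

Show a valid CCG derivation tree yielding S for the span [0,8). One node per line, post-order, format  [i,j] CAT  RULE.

[0,8] S   >
  [0,6] S/NP   >B
    [0,3] S/PP   >
      [0,1] "city" : (S/PP)/PP
      [1,3] PP   >
        [1,2] "ate" : PP/(NP/PP)
        [2,3] "read" : NP/PP
    [3,6] PP/NP   >B
      [3,4] "often" : PP/(S\N)
      [4,6] (S\N)/NP   >
        [4,5] "every" : ((S\N)/NP)/S
        [5,6] "clearly" : S
  [6,8] NP   <
    [6,7] "park" : S
    [7,8] "sent" : NP\S

[0,1] (S/PP)/PP  lex  "city"
[1,2] PP/(NP/PP)  lex  "ate"
[2,3] NP/PP  lex  "read"
[1,3] PP  >  k=2
[0,3] S/PP  >  k=1
[3,4] PP/(S\N)  lex  "often"
[4,5] ((S\N)/NP)/S  lex  "every"
[5,6] S  lex  "clearly"
[4,6] (S\N)/NP  >  k=5
[3,6] PP/NP  >B  k=4
[0,6] S/NP  >B  k=3
[6,7] S  lex  "park"
[7,8] NP\S  lex  "sent"
[6,8] NP  <  k=7
[0,8] S  >  k=6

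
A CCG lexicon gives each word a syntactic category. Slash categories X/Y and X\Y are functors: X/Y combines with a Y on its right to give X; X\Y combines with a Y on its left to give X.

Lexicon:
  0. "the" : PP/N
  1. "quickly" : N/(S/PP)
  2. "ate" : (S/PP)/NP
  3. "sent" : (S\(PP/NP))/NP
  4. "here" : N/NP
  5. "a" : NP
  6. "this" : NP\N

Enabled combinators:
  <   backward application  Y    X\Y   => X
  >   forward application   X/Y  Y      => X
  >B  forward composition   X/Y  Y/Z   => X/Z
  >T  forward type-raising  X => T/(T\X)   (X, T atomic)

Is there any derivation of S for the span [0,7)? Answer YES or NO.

YES

[0,7] S   <
  [0,3] PP/NP   >B
    [0,1] "the" : PP/N
    [1,3] N/NP   >B
      [1,2] "quickly" : N/(S/PP)
      [2,3] "ate" : (S/PP)/NP
  [3,7] S\(PP/NP)   >
    [3,4] "sent" : (S\(PP/NP))/NP
    [4,7] NP   <
      [4,6] N   >
        [4,5] "here" : N/NP
        [5,6] "a" : NP
      [6,7] "this" : NP\N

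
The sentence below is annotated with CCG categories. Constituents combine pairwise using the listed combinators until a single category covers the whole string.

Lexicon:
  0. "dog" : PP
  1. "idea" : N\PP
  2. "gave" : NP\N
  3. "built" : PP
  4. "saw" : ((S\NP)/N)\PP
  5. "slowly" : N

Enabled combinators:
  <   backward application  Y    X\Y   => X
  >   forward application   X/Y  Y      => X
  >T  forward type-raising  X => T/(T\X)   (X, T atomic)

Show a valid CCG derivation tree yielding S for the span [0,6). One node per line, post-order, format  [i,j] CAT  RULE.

[0,6] S   <
  [0,3] NP   <
    [0,2] N   <
      [0,1] "dog" : PP
      [1,2] "idea" : N\PP
    [2,3] "gave" : NP\N
  [3,6] S\NP   >
    [3,5] (S\NP)/N   <
      [3,4] "built" : PP
      [4,5] "saw" : ((S\NP)/N)\PP
    [5,6] "slowly" : N

[0,1] PP  lex  "dog"
[1,2] N\PP  lex  "idea"
[0,2] N  <  k=1
[2,3] NP\N  lex  "gave"
[0,3] NP  <  k=2
[3,4] PP  lex  "built"
[4,5] ((S\NP)/N)\PP  lex  "saw"
[3,5] (S\NP)/N  <  k=4
[5,6] N  lex  "slowly"
[3,6] S\NP  >  k=5
[0,6] S  <  k=3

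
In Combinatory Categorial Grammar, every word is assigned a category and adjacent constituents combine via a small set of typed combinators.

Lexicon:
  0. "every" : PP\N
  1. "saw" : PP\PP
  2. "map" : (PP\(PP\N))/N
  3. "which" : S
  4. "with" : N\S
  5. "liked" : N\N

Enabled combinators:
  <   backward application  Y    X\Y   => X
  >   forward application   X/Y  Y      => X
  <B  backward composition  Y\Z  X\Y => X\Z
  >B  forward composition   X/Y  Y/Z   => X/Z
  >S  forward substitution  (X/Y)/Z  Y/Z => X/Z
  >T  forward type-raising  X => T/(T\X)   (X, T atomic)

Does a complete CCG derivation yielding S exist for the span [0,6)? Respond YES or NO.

PP\N PP\PP (PP\(PP\N))/N S N\S N\N
CKY chart[0,6] = {N/(N\PP), NP/(NP\PP), PP, PP/(PP\PP), S/(S\PP)}; S ∉ chart

NO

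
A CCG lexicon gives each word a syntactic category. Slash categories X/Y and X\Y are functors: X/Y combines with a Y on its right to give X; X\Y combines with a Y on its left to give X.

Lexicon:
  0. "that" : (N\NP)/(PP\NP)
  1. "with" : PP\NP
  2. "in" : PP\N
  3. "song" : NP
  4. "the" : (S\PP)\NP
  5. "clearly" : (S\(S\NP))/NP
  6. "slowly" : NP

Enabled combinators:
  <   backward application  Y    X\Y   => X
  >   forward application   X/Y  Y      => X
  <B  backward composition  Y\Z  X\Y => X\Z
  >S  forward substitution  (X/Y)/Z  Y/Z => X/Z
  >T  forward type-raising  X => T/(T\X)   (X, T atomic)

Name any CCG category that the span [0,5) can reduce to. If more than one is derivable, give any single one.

[0,7] S   <
  [0,5] S\NP   <B
    [0,3] PP\NP   <B
      [0,2] N\NP   >
        [0,1] "that" : (N\NP)/(PP\NP)
        [1,2] "with" : PP\NP
      [2,3] "in" : PP\N
    [3,5] S\PP   <
      [3,4] "song" : NP
      [4,5] "the" : (S\PP)\NP
  [5,7] S\(S\NP)   >
    [5,6] "clearly" : (S\(S\NP))/NP
    [6,7] "slowly" : NP

S\NP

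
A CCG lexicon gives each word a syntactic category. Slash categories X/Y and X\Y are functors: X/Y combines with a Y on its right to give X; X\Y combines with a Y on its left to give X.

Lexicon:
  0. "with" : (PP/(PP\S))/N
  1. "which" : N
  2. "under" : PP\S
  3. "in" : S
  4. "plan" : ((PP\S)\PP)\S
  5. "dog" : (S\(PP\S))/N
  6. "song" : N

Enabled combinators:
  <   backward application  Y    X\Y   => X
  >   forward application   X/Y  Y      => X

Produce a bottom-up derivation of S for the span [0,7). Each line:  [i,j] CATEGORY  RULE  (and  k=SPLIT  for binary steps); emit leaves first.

[0,1] (PP/(PP\S))/N  lex  "with"
[1,2] N  lex  "which"
[0,2] PP/(PP\S)  >  k=1
[2,3] PP\S  lex  "under"
[0,3] PP  >  k=2
[3,4] S  lex  "in"
[4,5] ((PP\S)\PP)\S  lex  "plan"
[3,5] (PP\S)\PP  <  k=4
[0,5] PP\S  <  k=3
[5,6] (S\(PP\S))/N  lex  "dog"
[6,7] N  lex  "song"
[5,7] S\(PP\S)  >  k=6
[0,7] S  <  k=5

[0,7] S   <
  [0,5] PP\S   <
    [0,3] PP   >
      [0,2] PP/(PP\S)   >
        [0,1] "with" : (PP/(PP\S))/N
        [1,2] "which" : N
      [2,3] "under" : PP\S
    [3,5] (PP\S)\PP   <
      [3,4] "in" : S
      [4,5] "plan" : ((PP\S)\PP)\S
  [5,7] S\(PP\S)   >
    [5,6] "dog" : (S\(PP\S))/N
    [6,7] "song" : N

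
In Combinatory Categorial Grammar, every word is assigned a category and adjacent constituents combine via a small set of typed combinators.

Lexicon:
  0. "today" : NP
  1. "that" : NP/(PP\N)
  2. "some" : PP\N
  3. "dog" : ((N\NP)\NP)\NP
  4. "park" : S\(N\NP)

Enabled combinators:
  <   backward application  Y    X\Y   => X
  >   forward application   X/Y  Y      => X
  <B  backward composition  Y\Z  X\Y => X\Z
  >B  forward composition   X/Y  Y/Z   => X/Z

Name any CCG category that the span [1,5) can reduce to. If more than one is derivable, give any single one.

S\NP

[0,5] S   <
  [0,1] "today" : NP
  [1,5] S\NP   <B
    [1,4] (N\NP)\NP   <
      [1,3] NP   >
        [1,2] "that" : NP/(PP\N)
        [2,3] "some" : PP\N
      [3,4] "dog" : ((N\NP)\NP)\NP
    [4,5] "park" : S\(N\NP)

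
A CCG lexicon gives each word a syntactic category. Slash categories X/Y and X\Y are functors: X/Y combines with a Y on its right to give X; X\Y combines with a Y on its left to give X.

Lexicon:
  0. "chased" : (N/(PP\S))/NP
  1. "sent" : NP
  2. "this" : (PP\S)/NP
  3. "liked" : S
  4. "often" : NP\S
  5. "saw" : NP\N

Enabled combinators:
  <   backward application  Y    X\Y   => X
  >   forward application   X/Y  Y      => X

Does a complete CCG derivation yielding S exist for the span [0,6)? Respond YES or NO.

NO

(N/(PP\S))/NP NP (PP\S)/NP S NP\S NP\N
CKY chart[0,6] = {NP}; S ∉ chart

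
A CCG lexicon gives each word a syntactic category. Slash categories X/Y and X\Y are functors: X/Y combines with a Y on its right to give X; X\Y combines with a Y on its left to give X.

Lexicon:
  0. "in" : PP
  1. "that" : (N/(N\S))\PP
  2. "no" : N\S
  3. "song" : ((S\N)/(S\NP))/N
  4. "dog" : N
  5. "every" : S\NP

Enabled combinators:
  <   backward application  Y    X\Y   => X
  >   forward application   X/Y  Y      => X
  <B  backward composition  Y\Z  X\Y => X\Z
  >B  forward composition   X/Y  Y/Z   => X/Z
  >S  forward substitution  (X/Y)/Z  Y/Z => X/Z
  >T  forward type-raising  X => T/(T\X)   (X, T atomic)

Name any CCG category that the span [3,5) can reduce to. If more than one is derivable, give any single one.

[0,6] S   <
  [0,3] N   >
    [0,2] N/(N\S)   <
      [0,1] "in" : PP
      [1,2] "that" : (N/(N\S))\PP
    [2,3] "no" : N\S
  [3,6] S\N   >
    [3,5] (S\N)/(S\NP)   >
      [3,4] "song" : ((S\N)/(S\NP))/N
      [4,5] "dog" : N
    [5,6] "every" : S\NP

(S\N)/(S\NP)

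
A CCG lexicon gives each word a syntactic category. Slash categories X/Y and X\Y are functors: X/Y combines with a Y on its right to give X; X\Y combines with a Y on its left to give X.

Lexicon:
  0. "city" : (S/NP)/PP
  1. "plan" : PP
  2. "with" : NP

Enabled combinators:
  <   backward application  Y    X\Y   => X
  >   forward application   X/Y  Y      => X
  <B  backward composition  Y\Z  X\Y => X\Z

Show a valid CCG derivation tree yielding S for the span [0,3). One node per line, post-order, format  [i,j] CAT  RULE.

[0,1] (S/NP)/PP  lex  "city"
[1,2] PP  lex  "plan"
[0,2] S/NP  >  k=1
[2,3] NP  lex  "with"
[0,3] S  >  k=2

[0,3] S   >
  [0,2] S/NP   >
    [0,1] "city" : (S/NP)/PP
    [1,2] "plan" : PP
  [2,3] "with" : NP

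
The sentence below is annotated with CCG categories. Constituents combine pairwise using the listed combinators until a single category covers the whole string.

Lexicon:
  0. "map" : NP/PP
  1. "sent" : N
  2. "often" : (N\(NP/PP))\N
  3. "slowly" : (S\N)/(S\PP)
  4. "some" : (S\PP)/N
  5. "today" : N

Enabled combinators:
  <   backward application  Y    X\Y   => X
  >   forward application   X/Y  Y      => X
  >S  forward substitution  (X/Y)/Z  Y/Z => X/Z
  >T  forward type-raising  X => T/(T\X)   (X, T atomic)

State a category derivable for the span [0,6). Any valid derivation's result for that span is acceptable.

[0,6] S   <
  [0,3] N   <
    [0,1] "map" : NP/PP
    [1,3] N\(NP/PP)   <
      [1,2] "sent" : N
      [2,3] "often" : (N\(NP/PP))\N
  [3,6] S\N   >
    [3,4] "slowly" : (S\N)/(S\PP)
    [4,6] S\PP   >
      [4,5] "some" : (S\PP)/N
      [5,6] "today" : N

S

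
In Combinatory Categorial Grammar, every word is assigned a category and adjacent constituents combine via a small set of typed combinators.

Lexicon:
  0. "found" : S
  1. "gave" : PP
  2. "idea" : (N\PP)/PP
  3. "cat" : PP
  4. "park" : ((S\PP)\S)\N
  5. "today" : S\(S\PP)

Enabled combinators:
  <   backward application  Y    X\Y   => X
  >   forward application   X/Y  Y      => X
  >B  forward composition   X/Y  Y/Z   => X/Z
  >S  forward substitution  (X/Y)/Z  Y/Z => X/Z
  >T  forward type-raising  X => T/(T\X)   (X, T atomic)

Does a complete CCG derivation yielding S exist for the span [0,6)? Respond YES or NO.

[0,6] S   <
  [0,5] S\PP   <
    [0,1] "found" : S
    [1,5] (S\PP)\S   <
      [1,4] N   >
        [1,2] N/(N\PP)   >T
          [1,2] "gave" : PP
        [2,4] N\PP   >
          [2,3] "idea" : (N\PP)/PP
          [3,4] "cat" : PP
      [4,5] "park" : ((S\PP)\S)\N
  [5,6] "today" : S\(S\PP)

YES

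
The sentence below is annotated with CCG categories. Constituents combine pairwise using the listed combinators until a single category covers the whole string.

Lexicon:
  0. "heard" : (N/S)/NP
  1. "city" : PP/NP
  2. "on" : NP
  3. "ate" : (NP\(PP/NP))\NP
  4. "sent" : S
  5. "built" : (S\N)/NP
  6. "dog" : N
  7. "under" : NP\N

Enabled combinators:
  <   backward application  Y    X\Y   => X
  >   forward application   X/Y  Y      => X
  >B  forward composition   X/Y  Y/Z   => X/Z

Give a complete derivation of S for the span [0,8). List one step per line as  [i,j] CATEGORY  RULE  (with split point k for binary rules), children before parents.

[0,8] S   <
  [0,5] N   >
    [0,4] N/S   >
      [0,1] "heard" : (N/S)/NP
      [1,4] NP   <
        [1,2] "city" : PP/NP
        [2,4] NP\(PP/NP)   <
          [2,3] "on" : NP
          [3,4] "ate" : (NP\(PP/NP))\NP
    [4,5] "sent" : S
  [5,8] S\N   >
    [5,6] "built" : (S\N)/NP
    [6,8] NP   <
      [6,7] "dog" : N
      [7,8] "under" : NP\N

[0,1] (N/S)/NP  lex  "heard"
[1,2] PP/NP  lex  "city"
[2,3] NP  lex  "on"
[3,4] (NP\(PP/NP))\NP  lex  "ate"
[2,4] NP\(PP/NP)  <  k=3
[1,4] NP  <  k=2
[0,4] N/S  >  k=1
[4,5] S  lex  "sent"
[0,5] N  >  k=4
[5,6] (S\N)/NP  lex  "built"
[6,7] N  lex  "dog"
[7,8] NP\N  lex  "under"
[6,8] NP  <  k=7
[5,8] S\N  >  k=6
[0,8] S  <  k=5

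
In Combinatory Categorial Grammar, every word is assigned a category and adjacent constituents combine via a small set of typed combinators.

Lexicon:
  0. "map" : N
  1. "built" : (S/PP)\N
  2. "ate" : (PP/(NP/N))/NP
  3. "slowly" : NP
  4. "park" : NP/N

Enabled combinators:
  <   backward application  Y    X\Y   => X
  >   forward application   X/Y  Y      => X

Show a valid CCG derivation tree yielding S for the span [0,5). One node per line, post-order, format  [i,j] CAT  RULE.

[0,1] N  lex  "map"
[1,2] (S/PP)\N  lex  "built"
[0,2] S/PP  <  k=1
[2,3] (PP/(NP/N))/NP  lex  "ate"
[3,4] NP  lex  "slowly"
[2,4] PP/(NP/N)  >  k=3
[4,5] NP/N  lex  "park"
[2,5] PP  >  k=4
[0,5] S  >  k=2

[0,5] S   >
  [0,2] S/PP   <
    [0,1] "map" : N
    [1,2] "built" : (S/PP)\N
  [2,5] PP   >
    [2,4] PP/(NP/N)   >
      [2,3] "ate" : (PP/(NP/N))/NP
      [3,4] "slowly" : NP
    [4,5] "park" : NP/N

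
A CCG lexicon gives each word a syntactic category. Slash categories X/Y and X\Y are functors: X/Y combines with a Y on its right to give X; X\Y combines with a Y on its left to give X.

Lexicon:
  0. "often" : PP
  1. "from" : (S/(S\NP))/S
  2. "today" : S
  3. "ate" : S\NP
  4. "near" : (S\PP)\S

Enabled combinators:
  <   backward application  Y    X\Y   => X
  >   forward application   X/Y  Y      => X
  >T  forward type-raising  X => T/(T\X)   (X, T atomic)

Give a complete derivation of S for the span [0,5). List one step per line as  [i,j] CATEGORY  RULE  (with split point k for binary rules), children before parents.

[0,5] S   <
  [0,1] "often" : PP
  [1,5] S\PP   <
    [1,4] S   >
      [1,3] S/(S\NP)   >
        [1,2] "from" : (S/(S\NP))/S
        [2,3] "today" : S
      [3,4] "ate" : S\NP
    [4,5] "near" : (S\PP)\S

[0,1] PP  lex  "often"
[1,2] (S/(S\NP))/S  lex  "from"
[2,3] S  lex  "today"
[1,3] S/(S\NP)  >  k=2
[3,4] S\NP  lex  "ate"
[1,4] S  >  k=3
[4,5] (S\PP)\S  lex  "near"
[1,5] S\PP  <  k=4
[0,5] S  <  k=1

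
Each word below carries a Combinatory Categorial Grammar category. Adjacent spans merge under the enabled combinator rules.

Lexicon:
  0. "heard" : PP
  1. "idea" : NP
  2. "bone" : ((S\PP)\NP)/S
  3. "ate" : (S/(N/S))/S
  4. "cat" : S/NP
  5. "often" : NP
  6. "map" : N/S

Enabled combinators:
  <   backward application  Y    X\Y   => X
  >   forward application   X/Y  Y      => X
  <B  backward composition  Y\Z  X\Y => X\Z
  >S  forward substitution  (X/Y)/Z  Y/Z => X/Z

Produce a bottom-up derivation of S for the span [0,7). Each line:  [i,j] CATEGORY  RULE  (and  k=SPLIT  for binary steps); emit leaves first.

[0,7] S   <
  [0,1] "heard" : PP
  [1,7] S\PP   <
    [1,2] "idea" : NP
    [2,7] (S\PP)\NP   >
      [2,3] "bone" : ((S\PP)\NP)/S
      [3,7] S   >
        [3,6] S/(N/S)   >
          [3,4] "ate" : (S/(N/S))/S
          [4,6] S   >
            [4,5] "cat" : S/NP
            [5,6] "often" : NP
        [6,7] "map" : N/S

[0,1] PP  lex  "heard"
[1,2] NP  lex  "idea"
[2,3] ((S\PP)\NP)/S  lex  "bone"
[3,4] (S/(N/S))/S  lex  "ate"
[4,5] S/NP  lex  "cat"
[5,6] NP  lex  "often"
[4,6] S  >  k=5
[3,6] S/(N/S)  >  k=4
[6,7] N/S  lex  "map"
[3,7] S  >  k=6
[2,7] (S\PP)\NP  >  k=3
[1,7] S\PP  <  k=2
[0,7] S  <  k=1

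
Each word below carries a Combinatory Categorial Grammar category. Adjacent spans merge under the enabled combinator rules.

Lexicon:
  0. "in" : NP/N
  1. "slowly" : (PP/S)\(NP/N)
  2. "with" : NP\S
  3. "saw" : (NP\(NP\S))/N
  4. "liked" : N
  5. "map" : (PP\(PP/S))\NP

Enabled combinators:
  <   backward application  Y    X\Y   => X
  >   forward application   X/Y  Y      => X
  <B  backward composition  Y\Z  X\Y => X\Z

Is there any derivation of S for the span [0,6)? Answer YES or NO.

NO

NP/N (PP/S)\(NP/N) NP\S (NP\(NP\S))/N N (PP\(PP/S))\NP
CKY chart[0,6] = {PP}; S ∉ chart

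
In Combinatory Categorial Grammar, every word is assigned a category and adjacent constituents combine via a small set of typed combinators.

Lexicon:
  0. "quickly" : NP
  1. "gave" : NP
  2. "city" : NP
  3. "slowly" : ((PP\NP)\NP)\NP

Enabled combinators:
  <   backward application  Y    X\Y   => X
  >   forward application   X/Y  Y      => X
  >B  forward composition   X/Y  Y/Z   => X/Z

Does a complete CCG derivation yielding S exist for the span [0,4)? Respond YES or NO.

NP NP NP ((PP\NP)\NP)\NP
CKY chart[0,4] = {PP}; S ∉ chart

NO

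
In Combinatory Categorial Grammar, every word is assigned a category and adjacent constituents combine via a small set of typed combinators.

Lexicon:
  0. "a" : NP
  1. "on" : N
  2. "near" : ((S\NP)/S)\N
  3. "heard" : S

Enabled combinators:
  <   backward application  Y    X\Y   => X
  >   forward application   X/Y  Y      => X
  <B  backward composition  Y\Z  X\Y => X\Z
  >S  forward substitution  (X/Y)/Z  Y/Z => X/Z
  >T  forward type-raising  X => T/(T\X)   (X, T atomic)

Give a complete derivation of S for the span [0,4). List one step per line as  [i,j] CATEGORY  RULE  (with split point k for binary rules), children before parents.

[0,1] NP  lex  "a"
[0,1] S/(S\NP)  >T
[1,2] N  lex  "on"
[2,3] ((S\NP)/S)\N  lex  "near"
[1,3] (S\NP)/S  <  k=2
[3,4] S  lex  "heard"
[1,4] S\NP  >  k=3
[0,4] S  >  k=1

[0,4] S   >
  [0,1] S/(S\NP)   >T
    [0,1] "a" : NP
  [1,4] S\NP   >
    [1,3] (S\NP)/S   <
      [1,2] "on" : N
      [2,3] "near" : ((S\NP)/S)\N
    [3,4] "heard" : S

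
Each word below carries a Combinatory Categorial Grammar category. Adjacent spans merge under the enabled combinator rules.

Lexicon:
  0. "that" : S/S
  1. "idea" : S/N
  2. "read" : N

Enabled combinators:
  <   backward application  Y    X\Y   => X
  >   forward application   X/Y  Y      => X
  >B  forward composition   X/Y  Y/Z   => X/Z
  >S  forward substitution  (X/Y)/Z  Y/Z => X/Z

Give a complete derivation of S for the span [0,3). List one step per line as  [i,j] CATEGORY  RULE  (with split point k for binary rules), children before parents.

[0,3] S   >
  [0,2] S/N   >B
    [0,1] "that" : S/S
    [1,2] "idea" : S/N
  [2,3] "read" : N

[0,1] S/S  lex  "that"
[1,2] S/N  lex  "idea"
[0,2] S/N  >B  k=1
[2,3] N  lex  "read"
[0,3] S  >  k=2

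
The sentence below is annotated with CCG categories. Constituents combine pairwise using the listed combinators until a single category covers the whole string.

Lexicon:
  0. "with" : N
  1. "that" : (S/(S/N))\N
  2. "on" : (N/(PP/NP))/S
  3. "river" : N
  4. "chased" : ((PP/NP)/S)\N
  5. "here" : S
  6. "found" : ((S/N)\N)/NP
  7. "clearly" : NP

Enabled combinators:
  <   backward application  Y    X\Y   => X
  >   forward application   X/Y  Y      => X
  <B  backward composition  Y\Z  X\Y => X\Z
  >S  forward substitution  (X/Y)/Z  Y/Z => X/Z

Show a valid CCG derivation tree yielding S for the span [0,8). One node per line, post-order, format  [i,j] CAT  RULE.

[0,1] N  lex  "with"
[1,2] (S/(S/N))\N  lex  "that"
[0,2] S/(S/N)  <  k=1
[2,3] (N/(PP/NP))/S  lex  "on"
[3,4] N  lex  "river"
[4,5] ((PP/NP)/S)\N  lex  "chased"
[3,5] (PP/NP)/S  <  k=4
[2,5] N/S  >S  k=3
[5,6] S  lex  "here"
[2,6] N  >  k=5
[6,7] ((S/N)\N)/NP  lex  "found"
[7,8] NP  lex  "clearly"
[6,8] (S/N)\N  >  k=7
[2,8] S/N  <  k=6
[0,8] S  >  k=2

[0,8] S   >
  [0,2] S/(S/N)   <
    [0,1] "with" : N
    [1,2] "that" : (S/(S/N))\N
  [2,8] S/N   <
    [2,6] N   >
      [2,5] N/S   >S
        [2,3] "on" : (N/(PP/NP))/S
        [3,5] (PP/NP)/S   <
          [3,4] "river" : N
          [4,5] "chased" : ((PP/NP)/S)\N
      [5,6] "here" : S
    [6,8] (S/N)\N   >
      [6,7] "found" : ((S/N)\N)/NP
      [7,8] "clearly" : NP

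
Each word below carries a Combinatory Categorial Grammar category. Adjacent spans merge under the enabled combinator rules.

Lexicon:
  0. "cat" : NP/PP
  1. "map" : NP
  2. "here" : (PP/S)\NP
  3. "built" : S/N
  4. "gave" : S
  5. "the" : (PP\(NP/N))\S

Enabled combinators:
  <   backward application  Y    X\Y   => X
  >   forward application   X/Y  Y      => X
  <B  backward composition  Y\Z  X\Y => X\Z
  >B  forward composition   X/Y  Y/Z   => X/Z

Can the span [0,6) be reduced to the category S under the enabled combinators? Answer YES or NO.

NP/PP NP (PP/S)\NP S/N S (PP\(NP/N))\S
CKY chart[0,6] = {PP}; S ∉ chart

NO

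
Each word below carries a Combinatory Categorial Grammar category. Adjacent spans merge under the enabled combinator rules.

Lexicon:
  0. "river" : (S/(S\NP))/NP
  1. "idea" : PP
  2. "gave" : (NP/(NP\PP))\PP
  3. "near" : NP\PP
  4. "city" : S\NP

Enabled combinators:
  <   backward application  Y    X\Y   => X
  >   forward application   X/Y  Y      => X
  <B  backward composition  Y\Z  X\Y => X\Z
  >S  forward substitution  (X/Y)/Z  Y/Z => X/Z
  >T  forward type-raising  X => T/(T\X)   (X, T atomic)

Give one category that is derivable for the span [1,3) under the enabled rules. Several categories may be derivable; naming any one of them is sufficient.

NP/(NP\PP)

[0,5] S   >
  [0,4] S/(S\NP)   >
    [0,1] "river" : (S/(S\NP))/NP
    [1,4] NP   >
      [1,3] NP/(NP\PP)   <
        [1,2] "idea" : PP
        [2,3] "gave" : (NP/(NP\PP))\PP
      [3,4] "near" : NP\PP
  [4,5] "city" : S\NP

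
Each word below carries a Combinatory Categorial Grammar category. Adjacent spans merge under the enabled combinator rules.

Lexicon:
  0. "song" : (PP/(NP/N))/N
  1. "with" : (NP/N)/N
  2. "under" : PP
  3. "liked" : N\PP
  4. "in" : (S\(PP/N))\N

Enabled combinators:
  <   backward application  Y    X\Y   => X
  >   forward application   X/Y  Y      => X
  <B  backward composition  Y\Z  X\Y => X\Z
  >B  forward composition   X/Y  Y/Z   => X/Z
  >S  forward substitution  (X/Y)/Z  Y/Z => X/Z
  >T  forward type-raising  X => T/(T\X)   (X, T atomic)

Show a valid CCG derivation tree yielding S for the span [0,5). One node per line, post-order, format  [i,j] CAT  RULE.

[0,5] S   <
  [0,2] PP/N   >S
    [0,1] "song" : (PP/(NP/N))/N
    [1,2] "with" : (NP/N)/N
  [2,5] S\(PP/N)   <
    [2,4] N   <
      [2,3] "under" : PP
      [3,4] "liked" : N\PP
    [4,5] "in" : (S\(PP/N))\N

[0,1] (PP/(NP/N))/N  lex  "song"
[1,2] (NP/N)/N  lex  "with"
[0,2] PP/N  >S  k=1
[2,3] PP  lex  "under"
[3,4] N\PP  lex  "liked"
[2,4] N  <  k=3
[4,5] (S\(PP/N))\N  lex  "in"
[2,5] S\(PP/N)  <  k=4
[0,5] S  <  k=2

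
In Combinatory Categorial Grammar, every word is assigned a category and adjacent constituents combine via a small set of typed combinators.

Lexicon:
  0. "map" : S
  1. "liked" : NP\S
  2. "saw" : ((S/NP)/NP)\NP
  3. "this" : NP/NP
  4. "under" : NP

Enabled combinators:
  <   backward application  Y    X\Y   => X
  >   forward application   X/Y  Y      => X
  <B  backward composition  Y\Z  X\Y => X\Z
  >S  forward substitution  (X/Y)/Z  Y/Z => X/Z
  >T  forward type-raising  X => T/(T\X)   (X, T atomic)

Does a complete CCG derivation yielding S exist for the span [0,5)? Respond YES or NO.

YES

[0,5] S   >
  [0,4] S/NP   >S
    [0,3] (S/NP)/NP   <
      [0,2] NP   >
        [0,1] NP/(NP\S)   >T
          [0,1] "map" : S
        [1,2] "liked" : NP\S
      [2,3] "saw" : ((S/NP)/NP)\NP
    [3,4] "this" : NP/NP
  [4,5] "under" : NP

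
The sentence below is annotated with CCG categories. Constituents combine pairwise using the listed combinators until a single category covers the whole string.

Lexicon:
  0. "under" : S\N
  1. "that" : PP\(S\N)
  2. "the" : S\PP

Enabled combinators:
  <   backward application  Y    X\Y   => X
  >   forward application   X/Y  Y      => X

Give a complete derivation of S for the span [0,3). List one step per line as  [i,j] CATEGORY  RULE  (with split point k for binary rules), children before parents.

[0,1] S\N  lex  "under"
[1,2] PP\(S\N)  lex  "that"
[0,2] PP  <  k=1
[2,3] S\PP  lex  "the"
[0,3] S  <  k=2

[0,3] S   <
  [0,2] PP   <
    [0,1] "under" : S\N
    [1,2] "that" : PP\(S\N)
  [2,3] "the" : S\PP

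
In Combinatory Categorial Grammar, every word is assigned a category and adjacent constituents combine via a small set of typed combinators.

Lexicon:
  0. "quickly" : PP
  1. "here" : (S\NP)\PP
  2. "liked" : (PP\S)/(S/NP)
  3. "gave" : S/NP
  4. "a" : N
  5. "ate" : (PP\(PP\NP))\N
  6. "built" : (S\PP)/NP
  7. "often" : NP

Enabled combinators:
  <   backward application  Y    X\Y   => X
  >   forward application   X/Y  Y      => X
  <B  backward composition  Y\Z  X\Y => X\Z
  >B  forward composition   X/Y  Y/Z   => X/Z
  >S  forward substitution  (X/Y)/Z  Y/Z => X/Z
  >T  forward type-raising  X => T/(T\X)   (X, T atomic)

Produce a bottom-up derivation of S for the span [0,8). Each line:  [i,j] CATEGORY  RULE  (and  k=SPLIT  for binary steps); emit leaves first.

[0,8] S   <
  [0,6] PP   <
    [0,4] PP\NP   <B
      [0,2] S\NP   <
        [0,1] "quickly" : PP
        [1,2] "here" : (S\NP)\PP
      [2,4] PP\S   >
        [2,3] "liked" : (PP\S)/(S/NP)
        [3,4] "gave" : S/NP
    [4,6] PP\(PP\NP)   <
      [4,5] "a" : N
      [5,6] "ate" : (PP\(PP\NP))\N
  [6,8] S\PP   >
    [6,7] "built" : (S\PP)/NP
    [7,8] "often" : NP

[0,1] PP  lex  "quickly"
[1,2] (S\NP)\PP  lex  "here"
[0,2] S\NP  <  k=1
[2,3] (PP\S)/(S/NP)  lex  "liked"
[3,4] S/NP  lex  "gave"
[2,4] PP\S  >  k=3
[0,4] PP\NP  <B  k=2
[4,5] N  lex  "a"
[5,6] (PP\(PP\NP))\N  lex  "ate"
[4,6] PP\(PP\NP)  <  k=5
[0,6] PP  <  k=4
[6,7] (S\PP)/NP  lex  "built"
[7,8] NP  lex  "often"
[6,8] S\PP  >  k=7
[0,8] S  <  k=6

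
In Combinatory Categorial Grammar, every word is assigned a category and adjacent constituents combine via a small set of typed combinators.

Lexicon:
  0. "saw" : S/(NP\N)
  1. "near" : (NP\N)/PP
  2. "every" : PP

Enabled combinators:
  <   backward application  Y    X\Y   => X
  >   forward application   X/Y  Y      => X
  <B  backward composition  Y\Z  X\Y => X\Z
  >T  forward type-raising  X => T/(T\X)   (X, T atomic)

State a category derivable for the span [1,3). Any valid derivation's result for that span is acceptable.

NP\N

[0,3] S   >
  [0,1] "saw" : S/(NP\N)
  [1,3] NP\N   >
    [1,2] "near" : (NP\N)/PP
    [2,3] "every" : PP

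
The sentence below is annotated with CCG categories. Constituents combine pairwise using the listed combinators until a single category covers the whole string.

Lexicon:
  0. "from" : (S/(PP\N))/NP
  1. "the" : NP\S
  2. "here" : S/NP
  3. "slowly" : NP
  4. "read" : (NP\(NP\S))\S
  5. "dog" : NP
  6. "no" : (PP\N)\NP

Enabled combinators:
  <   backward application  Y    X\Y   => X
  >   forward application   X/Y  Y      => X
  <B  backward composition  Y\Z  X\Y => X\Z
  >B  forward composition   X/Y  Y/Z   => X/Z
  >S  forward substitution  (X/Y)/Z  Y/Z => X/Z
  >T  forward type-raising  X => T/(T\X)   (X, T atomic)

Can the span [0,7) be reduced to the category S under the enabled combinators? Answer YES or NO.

YES

[0,7] S   >
  [0,5] S/(PP\N)   >
    [0,1] "from" : (S/(PP\N))/NP
    [1,5] NP   <
      [1,2] "the" : NP\S
      [2,5] NP\(NP\S)   <
        [2,4] S   >
          [2,3] "here" : S/NP
          [3,4] "slowly" : NP
        [4,5] "read" : (NP\(NP\S))\S
  [5,7] PP\N   <
    [5,6] "dog" : NP
    [6,7] "no" : (PP\N)\NP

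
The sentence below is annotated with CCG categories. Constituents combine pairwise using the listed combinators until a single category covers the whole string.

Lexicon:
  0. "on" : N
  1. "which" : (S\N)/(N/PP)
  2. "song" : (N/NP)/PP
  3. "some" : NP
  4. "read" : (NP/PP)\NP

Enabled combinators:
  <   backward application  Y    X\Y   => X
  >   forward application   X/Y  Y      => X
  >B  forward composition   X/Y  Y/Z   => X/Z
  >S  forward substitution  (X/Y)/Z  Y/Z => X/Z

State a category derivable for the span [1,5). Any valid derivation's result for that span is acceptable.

[0,5] S   <
  [0,1] "on" : N
  [1,5] S\N   >
    [1,2] "which" : (S\N)/(N/PP)
    [2,5] N/PP   >S
      [2,3] "song" : (N/NP)/PP
      [3,5] NP/PP   <
        [3,4] "some" : NP
        [4,5] "read" : (NP/PP)\NP

S\N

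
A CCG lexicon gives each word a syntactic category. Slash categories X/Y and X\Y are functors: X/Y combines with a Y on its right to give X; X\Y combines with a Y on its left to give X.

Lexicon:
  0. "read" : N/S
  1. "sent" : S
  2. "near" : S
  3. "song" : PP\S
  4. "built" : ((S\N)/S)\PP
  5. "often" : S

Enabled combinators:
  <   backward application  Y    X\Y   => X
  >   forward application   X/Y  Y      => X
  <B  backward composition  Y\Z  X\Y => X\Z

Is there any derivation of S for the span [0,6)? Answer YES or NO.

[0,6] S   <
  [0,2] N   >
    [0,1] "read" : N/S
    [1,2] "sent" : S
  [2,6] S\N   >
    [2,5] (S\N)/S   <
      [2,4] PP   <
        [2,3] "near" : S
        [3,4] "song" : PP\S
      [4,5] "built" : ((S\N)/S)\PP
    [5,6] "often" : S

YES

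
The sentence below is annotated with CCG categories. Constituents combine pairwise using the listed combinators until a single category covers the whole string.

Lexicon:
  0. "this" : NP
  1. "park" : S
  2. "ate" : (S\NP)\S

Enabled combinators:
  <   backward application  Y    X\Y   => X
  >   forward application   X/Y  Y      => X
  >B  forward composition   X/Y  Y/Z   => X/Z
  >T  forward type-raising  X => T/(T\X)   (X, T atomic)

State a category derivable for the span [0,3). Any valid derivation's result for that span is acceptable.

[0,3] S   <
  [0,1] "this" : NP
  [1,3] S\NP   <
    [1,2] "park" : S
    [2,3] "ate" : (S\NP)\S

S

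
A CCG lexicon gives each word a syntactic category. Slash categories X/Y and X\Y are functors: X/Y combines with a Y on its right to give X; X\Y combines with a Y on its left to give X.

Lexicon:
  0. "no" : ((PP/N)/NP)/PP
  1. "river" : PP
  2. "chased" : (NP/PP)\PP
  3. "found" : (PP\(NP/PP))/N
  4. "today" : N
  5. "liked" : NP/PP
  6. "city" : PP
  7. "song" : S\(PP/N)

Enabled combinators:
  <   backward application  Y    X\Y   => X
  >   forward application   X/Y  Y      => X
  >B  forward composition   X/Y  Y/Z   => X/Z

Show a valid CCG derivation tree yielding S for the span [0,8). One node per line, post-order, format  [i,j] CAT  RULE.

[0,8] S   <
  [0,7] PP/N   >
    [0,5] (PP/N)/NP   >
      [0,1] "no" : ((PP/N)/NP)/PP
      [1,5] PP   <
        [1,3] NP/PP   <
          [1,2] "river" : PP
          [2,3] "chased" : (NP/PP)\PP
        [3,5] PP\(NP/PP)   >
          [3,4] "found" : (PP\(NP/PP))/N
          [4,5] "today" : N
    [5,7] NP   >
      [5,6] "liked" : NP/PP
      [6,7] "city" : PP
  [7,8] "song" : S\(PP/N)

[0,1] ((PP/N)/NP)/PP  lex  "no"
[1,2] PP  lex  "river"
[2,3] (NP/PP)\PP  lex  "chased"
[1,3] NP/PP  <  k=2
[3,4] (PP\(NP/PP))/N  lex  "found"
[4,5] N  lex  "today"
[3,5] PP\(NP/PP)  >  k=4
[1,5] PP  <  k=3
[0,5] (PP/N)/NP  >  k=1
[5,6] NP/PP  lex  "liked"
[6,7] PP  lex  "city"
[5,7] NP  >  k=6
[0,7] PP/N  >  k=5
[7,8] S\(PP/N)  lex  "song"
[0,8] S  <  k=7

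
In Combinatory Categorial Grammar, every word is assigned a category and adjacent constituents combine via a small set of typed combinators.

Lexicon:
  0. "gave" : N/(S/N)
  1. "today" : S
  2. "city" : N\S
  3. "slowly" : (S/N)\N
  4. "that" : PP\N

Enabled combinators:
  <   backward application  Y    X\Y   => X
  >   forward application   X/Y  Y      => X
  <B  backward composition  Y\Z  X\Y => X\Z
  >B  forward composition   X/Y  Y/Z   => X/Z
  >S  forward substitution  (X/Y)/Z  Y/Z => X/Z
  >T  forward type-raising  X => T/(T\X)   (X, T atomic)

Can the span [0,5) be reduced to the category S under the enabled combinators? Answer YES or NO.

NO

N/(S/N) S N\S (S/N)\N PP\N
CKY chart[0,5] = {N/(N\PP), NP/(NP\PP), PP, PP/(PP\PP), S/(S\PP)}; S ∉ chart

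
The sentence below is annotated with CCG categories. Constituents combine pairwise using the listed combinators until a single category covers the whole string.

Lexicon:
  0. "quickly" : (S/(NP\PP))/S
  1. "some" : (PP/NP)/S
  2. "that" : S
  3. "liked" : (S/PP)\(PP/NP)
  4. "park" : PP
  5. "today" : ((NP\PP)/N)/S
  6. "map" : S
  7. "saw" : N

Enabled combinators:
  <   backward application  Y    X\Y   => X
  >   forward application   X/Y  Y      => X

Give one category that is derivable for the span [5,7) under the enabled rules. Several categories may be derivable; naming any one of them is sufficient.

[0,8] S   >
  [0,5] S/(NP\PP)   >
    [0,1] "quickly" : (S/(NP\PP))/S
    [1,5] S   >
      [1,4] S/PP   <
        [1,3] PP/NP   >
          [1,2] "some" : (PP/NP)/S
          [2,3] "that" : S
        [3,4] "liked" : (S/PP)\(PP/NP)
      [4,5] "park" : PP
  [5,8] NP\PP   >
    [5,7] (NP\PP)/N   >
      [5,6] "today" : ((NP\PP)/N)/S
      [6,7] "map" : S
    [7,8] "saw" : N

(NP\PP)/N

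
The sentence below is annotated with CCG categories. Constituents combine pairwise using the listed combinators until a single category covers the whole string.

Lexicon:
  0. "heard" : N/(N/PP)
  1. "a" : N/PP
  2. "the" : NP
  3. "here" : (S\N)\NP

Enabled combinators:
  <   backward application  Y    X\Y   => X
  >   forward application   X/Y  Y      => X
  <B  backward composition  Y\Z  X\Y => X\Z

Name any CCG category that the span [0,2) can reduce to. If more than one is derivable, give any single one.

[0,4] S   <
  [0,2] N   >
    [0,1] "heard" : N/(N/PP)
    [1,2] "a" : N/PP
  [2,4] S\N   <
    [2,3] "the" : NP
    [3,4] "here" : (S\N)\NP

N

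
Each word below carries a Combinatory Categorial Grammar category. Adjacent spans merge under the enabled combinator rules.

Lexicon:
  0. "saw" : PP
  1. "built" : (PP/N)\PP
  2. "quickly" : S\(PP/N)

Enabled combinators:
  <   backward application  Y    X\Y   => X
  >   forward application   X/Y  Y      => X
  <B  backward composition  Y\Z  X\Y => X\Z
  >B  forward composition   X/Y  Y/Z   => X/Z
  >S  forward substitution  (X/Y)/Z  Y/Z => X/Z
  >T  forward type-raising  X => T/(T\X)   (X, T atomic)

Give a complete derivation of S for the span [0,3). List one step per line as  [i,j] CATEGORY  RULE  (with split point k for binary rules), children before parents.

[0,3] S   <
  [0,2] PP/N   <
    [0,1] "saw" : PP
    [1,2] "built" : (PP/N)\PP
  [2,3] "quickly" : S\(PP/N)

[0,1] PP  lex  "saw"
[1,2] (PP/N)\PP  lex  "built"
[0,2] PP/N  <  k=1
[2,3] S\(PP/N)  lex  "quickly"
[0,3] S  <  k=2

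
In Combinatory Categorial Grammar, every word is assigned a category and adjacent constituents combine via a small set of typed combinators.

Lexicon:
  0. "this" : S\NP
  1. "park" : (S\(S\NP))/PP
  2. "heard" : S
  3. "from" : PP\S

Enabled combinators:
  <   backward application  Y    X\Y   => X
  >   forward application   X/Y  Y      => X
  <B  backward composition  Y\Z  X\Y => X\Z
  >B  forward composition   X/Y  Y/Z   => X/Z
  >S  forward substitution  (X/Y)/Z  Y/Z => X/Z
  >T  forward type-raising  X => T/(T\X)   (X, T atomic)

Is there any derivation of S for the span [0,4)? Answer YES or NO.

YES

[0,4] S   <
  [0,1] "this" : S\NP
  [1,4] S\(S\NP)   >
    [1,2] "park" : (S\(S\NP))/PP
    [2,4] PP   >
      [2,3] PP/(PP\S)   >T
        [2,3] "heard" : S
      [3,4] "from" : PP\S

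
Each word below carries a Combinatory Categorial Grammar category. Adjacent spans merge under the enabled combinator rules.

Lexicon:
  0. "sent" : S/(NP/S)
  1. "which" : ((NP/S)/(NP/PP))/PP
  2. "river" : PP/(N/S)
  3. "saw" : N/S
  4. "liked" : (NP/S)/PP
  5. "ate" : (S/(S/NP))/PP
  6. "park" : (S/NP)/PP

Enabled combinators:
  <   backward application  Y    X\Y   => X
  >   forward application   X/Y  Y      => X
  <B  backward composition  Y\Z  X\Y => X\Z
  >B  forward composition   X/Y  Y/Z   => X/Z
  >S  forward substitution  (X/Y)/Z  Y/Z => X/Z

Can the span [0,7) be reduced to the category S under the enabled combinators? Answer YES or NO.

YES

[0,7] S   >
  [0,1] "sent" : S/(NP/S)
  [1,7] NP/S   >
    [1,4] (NP/S)/(NP/PP)   >
      [1,2] "which" : ((NP/S)/(NP/PP))/PP
      [2,4] PP   >
        [2,3] "river" : PP/(N/S)
        [3,4] "saw" : N/S
    [4,7] NP/PP   >S
      [4,5] "liked" : (NP/S)/PP
      [5,7] S/PP   >S
        [5,6] "ate" : (S/(S/NP))/PP
        [6,7] "park" : (S/NP)/PP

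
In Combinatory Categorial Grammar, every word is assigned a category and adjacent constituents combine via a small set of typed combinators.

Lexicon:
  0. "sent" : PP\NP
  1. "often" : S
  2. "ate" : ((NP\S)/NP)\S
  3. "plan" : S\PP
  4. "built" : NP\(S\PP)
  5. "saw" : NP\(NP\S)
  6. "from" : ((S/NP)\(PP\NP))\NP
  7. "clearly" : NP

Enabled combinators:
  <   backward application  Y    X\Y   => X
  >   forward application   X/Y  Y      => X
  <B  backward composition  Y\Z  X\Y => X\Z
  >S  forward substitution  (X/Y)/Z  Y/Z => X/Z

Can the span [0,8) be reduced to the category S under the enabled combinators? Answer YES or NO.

YES

[0,8] S   >
  [0,7] S/NP   <
    [0,1] "sent" : PP\NP
    [1,7] (S/NP)\(PP\NP)   <
      [1,6] NP   <
        [1,5] NP\S   >
          [1,3] (NP\S)/NP   <
            [1,2] "often" : S
            [2,3] "ate" : ((NP\S)/NP)\S
          [3,5] NP   <
            [3,4] "plan" : S\PP
            [4,5] "built" : NP\(S\PP)
        [5,6] "saw" : NP\(NP\S)
      [6,7] "from" : ((S/NP)\(PP\NP))\NP
  [7,8] "clearly" : NP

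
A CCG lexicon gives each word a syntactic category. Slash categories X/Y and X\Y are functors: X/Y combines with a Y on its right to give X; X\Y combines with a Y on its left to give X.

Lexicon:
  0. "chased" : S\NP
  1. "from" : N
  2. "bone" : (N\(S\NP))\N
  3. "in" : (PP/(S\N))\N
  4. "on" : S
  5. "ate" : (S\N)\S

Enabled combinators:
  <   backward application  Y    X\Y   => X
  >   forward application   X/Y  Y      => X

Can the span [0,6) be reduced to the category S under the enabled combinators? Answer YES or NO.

S\NP N (N\(S\NP))\N (PP/(S\N))\N S (S\N)\S
CKY chart[0,6] = {PP}; S ∉ chart

NO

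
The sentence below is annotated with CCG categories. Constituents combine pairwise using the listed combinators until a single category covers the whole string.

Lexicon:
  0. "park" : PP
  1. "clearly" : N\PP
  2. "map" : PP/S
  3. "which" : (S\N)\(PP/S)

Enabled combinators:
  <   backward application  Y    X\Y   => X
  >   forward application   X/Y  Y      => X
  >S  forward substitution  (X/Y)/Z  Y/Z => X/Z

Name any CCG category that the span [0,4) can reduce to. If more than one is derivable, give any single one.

S

[0,4] S   <
  [0,2] N   <
    [0,1] "park" : PP
    [1,2] "clearly" : N\PP
  [2,4] S\N   <
    [2,3] "map" : PP/S
    [3,4] "which" : (S\N)\(PP/S)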